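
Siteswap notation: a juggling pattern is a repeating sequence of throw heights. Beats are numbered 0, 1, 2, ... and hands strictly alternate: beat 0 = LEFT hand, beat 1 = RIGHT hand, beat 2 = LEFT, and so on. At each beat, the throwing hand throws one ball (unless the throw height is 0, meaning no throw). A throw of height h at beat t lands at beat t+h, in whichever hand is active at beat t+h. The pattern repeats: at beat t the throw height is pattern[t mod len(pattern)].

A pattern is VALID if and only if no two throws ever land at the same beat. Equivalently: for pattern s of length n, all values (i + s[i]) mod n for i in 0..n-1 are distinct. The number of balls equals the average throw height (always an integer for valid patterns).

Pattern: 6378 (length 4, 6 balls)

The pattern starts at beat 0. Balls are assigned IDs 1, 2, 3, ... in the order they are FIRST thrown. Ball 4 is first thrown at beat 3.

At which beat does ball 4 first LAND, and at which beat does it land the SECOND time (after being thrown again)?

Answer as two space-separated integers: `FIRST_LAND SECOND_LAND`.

Beat 0 (L): throw ball1 h=6 -> lands@6:L; in-air after throw: [b1@6:L]
Beat 1 (R): throw ball2 h=3 -> lands@4:L; in-air after throw: [b2@4:L b1@6:L]
Beat 2 (L): throw ball3 h=7 -> lands@9:R; in-air after throw: [b2@4:L b1@6:L b3@9:R]
Beat 3 (R): throw ball4 h=8 -> lands@11:R; in-air after throw: [b2@4:L b1@6:L b3@9:R b4@11:R]
Beat 4 (L): throw ball2 h=6 -> lands@10:L; in-air after throw: [b1@6:L b3@9:R b2@10:L b4@11:R]
Beat 5 (R): throw ball5 h=3 -> lands@8:L; in-air after throw: [b1@6:L b5@8:L b3@9:R b2@10:L b4@11:R]
Beat 6 (L): throw ball1 h=7 -> lands@13:R; in-air after throw: [b5@8:L b3@9:R b2@10:L b4@11:R b1@13:R]
Beat 7 (R): throw ball6 h=8 -> lands@15:R; in-air after throw: [b5@8:L b3@9:R b2@10:L b4@11:R b1@13:R b6@15:R]
Beat 8 (L): throw ball5 h=6 -> lands@14:L; in-air after throw: [b3@9:R b2@10:L b4@11:R b1@13:R b5@14:L b6@15:R]
Beat 9 (R): throw ball3 h=3 -> lands@12:L; in-air after throw: [b2@10:L b4@11:R b3@12:L b1@13:R b5@14:L b6@15:R]
Beat 10 (L): throw ball2 h=7 -> lands@17:R; in-air after throw: [b4@11:R b3@12:L b1@13:R b5@14:L b6@15:R b2@17:R]
Beat 11 (R): throw ball4 h=8 -> lands@19:R; in-air after throw: [b3@12:L b1@13:R b5@14:L b6@15:R b2@17:R b4@19:R]
Beat 12 (L): throw ball3 h=6 -> lands@18:L; in-air after throw: [b1@13:R b5@14:L b6@15:R b2@17:R b3@18:L b4@19:R]
Beat 13 (R): throw ball1 h=3 -> lands@16:L; in-air after throw: [b5@14:L b6@15:R b1@16:L b2@17:R b3@18:L b4@19:R]
Beat 14 (L): throw ball5 h=7 -> lands@21:R; in-air after throw: [b6@15:R b1@16:L b2@17:R b3@18:L b4@19:R b5@21:R]
Beat 15 (R): throw ball6 h=8 -> lands@23:R; in-air after throw: [b1@16:L b2@17:R b3@18:L b4@19:R b5@21:R b6@23:R]
Beat 16 (L): throw ball1 h=6 -> lands@22:L; in-air after throw: [b2@17:R b3@18:L b4@19:R b5@21:R b1@22:L b6@23:R]
Ball 4: thrown@3 h=8 -> first land @11; rethrown@11 h=8 -> second land @19

Answer: 11 19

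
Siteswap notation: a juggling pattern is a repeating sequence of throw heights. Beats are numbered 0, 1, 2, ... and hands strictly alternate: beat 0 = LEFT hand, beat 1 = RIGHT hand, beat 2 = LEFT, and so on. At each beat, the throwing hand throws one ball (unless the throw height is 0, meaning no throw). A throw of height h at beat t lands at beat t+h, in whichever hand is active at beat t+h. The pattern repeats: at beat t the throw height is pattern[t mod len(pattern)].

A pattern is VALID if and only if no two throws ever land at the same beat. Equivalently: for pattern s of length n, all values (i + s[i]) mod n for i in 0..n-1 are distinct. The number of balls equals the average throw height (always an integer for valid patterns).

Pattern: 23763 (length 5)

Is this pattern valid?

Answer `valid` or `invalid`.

i=0: (i + s[i]) mod n = (0 + 2) mod 5 = 2
i=1: (i + s[i]) mod n = (1 + 3) mod 5 = 4
i=2: (i + s[i]) mod n = (2 + 7) mod 5 = 4
i=3: (i + s[i]) mod n = (3 + 6) mod 5 = 4
i=4: (i + s[i]) mod n = (4 + 3) mod 5 = 2
Residues: [2, 4, 4, 4, 2], distinct: False

Answer: invalid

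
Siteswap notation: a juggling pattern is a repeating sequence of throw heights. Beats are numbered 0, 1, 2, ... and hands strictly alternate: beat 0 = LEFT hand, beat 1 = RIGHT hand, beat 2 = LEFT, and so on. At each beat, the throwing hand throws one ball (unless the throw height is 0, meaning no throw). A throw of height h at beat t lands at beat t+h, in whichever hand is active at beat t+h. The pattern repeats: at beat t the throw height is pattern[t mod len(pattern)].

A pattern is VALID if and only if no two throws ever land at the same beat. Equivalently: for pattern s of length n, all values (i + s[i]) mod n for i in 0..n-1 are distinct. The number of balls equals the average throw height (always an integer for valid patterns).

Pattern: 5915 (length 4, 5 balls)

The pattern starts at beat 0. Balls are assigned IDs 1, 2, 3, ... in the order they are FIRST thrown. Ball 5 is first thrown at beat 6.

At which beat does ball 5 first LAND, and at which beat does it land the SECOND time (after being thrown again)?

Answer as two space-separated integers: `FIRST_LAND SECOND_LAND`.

Answer: 7 12

Derivation:
Beat 0 (L): throw ball1 h=5 -> lands@5:R; in-air after throw: [b1@5:R]
Beat 1 (R): throw ball2 h=9 -> lands@10:L; in-air after throw: [b1@5:R b2@10:L]
Beat 2 (L): throw ball3 h=1 -> lands@3:R; in-air after throw: [b3@3:R b1@5:R b2@10:L]
Beat 3 (R): throw ball3 h=5 -> lands@8:L; in-air after throw: [b1@5:R b3@8:L b2@10:L]
Beat 4 (L): throw ball4 h=5 -> lands@9:R; in-air after throw: [b1@5:R b3@8:L b4@9:R b2@10:L]
Beat 5 (R): throw ball1 h=9 -> lands@14:L; in-air after throw: [b3@8:L b4@9:R b2@10:L b1@14:L]
Beat 6 (L): throw ball5 h=1 -> lands@7:R; in-air after throw: [b5@7:R b3@8:L b4@9:R b2@10:L b1@14:L]
Beat 7 (R): throw ball5 h=5 -> lands@12:L; in-air after throw: [b3@8:L b4@9:R b2@10:L b5@12:L b1@14:L]
Beat 8 (L): throw ball3 h=5 -> lands@13:R; in-air after throw: [b4@9:R b2@10:L b5@12:L b3@13:R b1@14:L]
Beat 9 (R): throw ball4 h=9 -> lands@18:L; in-air after throw: [b2@10:L b5@12:L b3@13:R b1@14:L b4@18:L]
Beat 10 (L): throw ball2 h=1 -> lands@11:R; in-air after throw: [b2@11:R b5@12:L b3@13:R b1@14:L b4@18:L]
Beat 11 (R): throw ball2 h=5 -> lands@16:L; in-air after throw: [b5@12:L b3@13:R b1@14:L b2@16:L b4@18:L]
Beat 12 (L): throw ball5 h=5 -> lands@17:R; in-air after throw: [b3@13:R b1@14:L b2@16:L b5@17:R b4@18:L]
Ball 5: thrown@6 h=1 -> first land @7; rethrown@7 h=5 -> second land @12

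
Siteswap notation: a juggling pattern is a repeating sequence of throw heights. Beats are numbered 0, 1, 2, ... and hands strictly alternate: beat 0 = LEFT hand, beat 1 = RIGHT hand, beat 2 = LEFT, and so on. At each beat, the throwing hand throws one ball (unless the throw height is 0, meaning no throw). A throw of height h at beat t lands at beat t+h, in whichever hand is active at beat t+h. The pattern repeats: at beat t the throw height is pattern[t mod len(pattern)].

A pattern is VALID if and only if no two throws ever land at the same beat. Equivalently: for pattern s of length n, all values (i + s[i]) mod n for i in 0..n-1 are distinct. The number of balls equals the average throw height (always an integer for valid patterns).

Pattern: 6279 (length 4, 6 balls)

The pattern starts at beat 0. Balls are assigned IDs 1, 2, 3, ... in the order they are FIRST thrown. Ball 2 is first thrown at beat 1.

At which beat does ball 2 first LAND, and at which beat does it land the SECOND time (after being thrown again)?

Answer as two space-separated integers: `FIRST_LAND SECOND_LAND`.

Answer: 3 12

Derivation:
Beat 0 (L): throw ball1 h=6 -> lands@6:L; in-air after throw: [b1@6:L]
Beat 1 (R): throw ball2 h=2 -> lands@3:R; in-air after throw: [b2@3:R b1@6:L]
Beat 2 (L): throw ball3 h=7 -> lands@9:R; in-air after throw: [b2@3:R b1@6:L b3@9:R]
Beat 3 (R): throw ball2 h=9 -> lands@12:L; in-air after throw: [b1@6:L b3@9:R b2@12:L]
Beat 4 (L): throw ball4 h=6 -> lands@10:L; in-air after throw: [b1@6:L b3@9:R b4@10:L b2@12:L]
Beat 5 (R): throw ball5 h=2 -> lands@7:R; in-air after throw: [b1@6:L b5@7:R b3@9:R b4@10:L b2@12:L]
Beat 6 (L): throw ball1 h=7 -> lands@13:R; in-air after throw: [b5@7:R b3@9:R b4@10:L b2@12:L b1@13:R]
Beat 7 (R): throw ball5 h=9 -> lands@16:L; in-air after throw: [b3@9:R b4@10:L b2@12:L b1@13:R b5@16:L]
Beat 8 (L): throw ball6 h=6 -> lands@14:L; in-air after throw: [b3@9:R b4@10:L b2@12:L b1@13:R b6@14:L b5@16:L]
Beat 9 (R): throw ball3 h=2 -> lands@11:R; in-air after throw: [b4@10:L b3@11:R b2@12:L b1@13:R b6@14:L b5@16:L]
Beat 10 (L): throw ball4 h=7 -> lands@17:R; in-air after throw: [b3@11:R b2@12:L b1@13:R b6@14:L b5@16:L b4@17:R]
Beat 11 (R): throw ball3 h=9 -> lands@20:L; in-air after throw: [b2@12:L b1@13:R b6@14:L b5@16:L b4@17:R b3@20:L]
Beat 12 (L): throw ball2 h=6 -> lands@18:L; in-air after throw: [b1@13:R b6@14:L b5@16:L b4@17:R b2@18:L b3@20:L]
Ball 2: thrown@1 h=2 -> first land @3; rethrown@3 h=9 -> second land @12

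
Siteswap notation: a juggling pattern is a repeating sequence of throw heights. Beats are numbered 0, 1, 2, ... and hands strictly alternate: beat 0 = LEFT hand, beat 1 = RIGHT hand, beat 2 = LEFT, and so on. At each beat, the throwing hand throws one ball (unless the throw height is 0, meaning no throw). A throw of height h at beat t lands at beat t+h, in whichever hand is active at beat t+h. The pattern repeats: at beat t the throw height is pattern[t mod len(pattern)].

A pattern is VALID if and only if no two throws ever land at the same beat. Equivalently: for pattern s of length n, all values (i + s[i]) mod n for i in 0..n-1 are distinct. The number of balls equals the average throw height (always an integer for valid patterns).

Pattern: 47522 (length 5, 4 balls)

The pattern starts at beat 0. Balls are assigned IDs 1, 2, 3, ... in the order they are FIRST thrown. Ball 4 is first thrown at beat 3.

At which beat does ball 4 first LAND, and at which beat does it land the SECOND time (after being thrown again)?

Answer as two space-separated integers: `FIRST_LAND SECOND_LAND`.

Answer: 5 9

Derivation:
Beat 0 (L): throw ball1 h=4 -> lands@4:L; in-air after throw: [b1@4:L]
Beat 1 (R): throw ball2 h=7 -> lands@8:L; in-air after throw: [b1@4:L b2@8:L]
Beat 2 (L): throw ball3 h=5 -> lands@7:R; in-air after throw: [b1@4:L b3@7:R b2@8:L]
Beat 3 (R): throw ball4 h=2 -> lands@5:R; in-air after throw: [b1@4:L b4@5:R b3@7:R b2@8:L]
Beat 4 (L): throw ball1 h=2 -> lands@6:L; in-air after throw: [b4@5:R b1@6:L b3@7:R b2@8:L]
Beat 5 (R): throw ball4 h=4 -> lands@9:R; in-air after throw: [b1@6:L b3@7:R b2@8:L b4@9:R]
Beat 6 (L): throw ball1 h=7 -> lands@13:R; in-air after throw: [b3@7:R b2@8:L b4@9:R b1@13:R]
Beat 7 (R): throw ball3 h=5 -> lands@12:L; in-air after throw: [b2@8:L b4@9:R b3@12:L b1@13:R]
Beat 8 (L): throw ball2 h=2 -> lands@10:L; in-air after throw: [b4@9:R b2@10:L b3@12:L b1@13:R]
Beat 9 (R): throw ball4 h=2 -> lands@11:R; in-air after throw: [b2@10:L b4@11:R b3@12:L b1@13:R]
Ball 4: thrown@3 h=2 -> first land @5; rethrown@5 h=4 -> second land @9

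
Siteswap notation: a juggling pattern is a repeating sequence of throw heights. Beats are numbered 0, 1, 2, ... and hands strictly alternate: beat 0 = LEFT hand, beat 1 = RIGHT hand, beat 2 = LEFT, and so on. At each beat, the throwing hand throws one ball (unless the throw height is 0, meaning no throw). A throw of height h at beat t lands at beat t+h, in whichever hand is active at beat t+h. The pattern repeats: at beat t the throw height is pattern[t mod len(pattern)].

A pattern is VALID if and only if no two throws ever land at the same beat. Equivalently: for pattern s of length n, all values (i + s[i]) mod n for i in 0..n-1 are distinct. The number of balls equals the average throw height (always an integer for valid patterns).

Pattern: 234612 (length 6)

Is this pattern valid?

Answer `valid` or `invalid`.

Answer: valid

Derivation:
i=0: (i + s[i]) mod n = (0 + 2) mod 6 = 2
i=1: (i + s[i]) mod n = (1 + 3) mod 6 = 4
i=2: (i + s[i]) mod n = (2 + 4) mod 6 = 0
i=3: (i + s[i]) mod n = (3 + 6) mod 6 = 3
i=4: (i + s[i]) mod n = (4 + 1) mod 6 = 5
i=5: (i + s[i]) mod n = (5 + 2) mod 6 = 1
Residues: [2, 4, 0, 3, 5, 1], distinct: True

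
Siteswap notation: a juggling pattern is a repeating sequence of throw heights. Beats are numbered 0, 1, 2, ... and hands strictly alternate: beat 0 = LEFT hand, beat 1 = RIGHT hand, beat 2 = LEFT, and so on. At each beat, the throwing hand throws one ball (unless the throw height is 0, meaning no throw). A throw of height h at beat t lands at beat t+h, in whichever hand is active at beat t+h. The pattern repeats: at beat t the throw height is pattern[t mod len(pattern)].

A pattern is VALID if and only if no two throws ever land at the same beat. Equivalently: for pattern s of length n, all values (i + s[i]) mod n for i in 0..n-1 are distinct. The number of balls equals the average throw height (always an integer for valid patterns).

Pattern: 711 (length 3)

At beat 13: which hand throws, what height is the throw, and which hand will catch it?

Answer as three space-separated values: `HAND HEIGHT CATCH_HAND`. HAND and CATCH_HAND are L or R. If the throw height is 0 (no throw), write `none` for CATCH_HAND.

Answer: R 1 L

Derivation:
Beat 13: 13 mod 2 = 1, so hand = R
Throw height = pattern[13 mod 3] = pattern[1] = 1
Lands at beat 13+1=14, 14 mod 2 = 0, so catch hand = L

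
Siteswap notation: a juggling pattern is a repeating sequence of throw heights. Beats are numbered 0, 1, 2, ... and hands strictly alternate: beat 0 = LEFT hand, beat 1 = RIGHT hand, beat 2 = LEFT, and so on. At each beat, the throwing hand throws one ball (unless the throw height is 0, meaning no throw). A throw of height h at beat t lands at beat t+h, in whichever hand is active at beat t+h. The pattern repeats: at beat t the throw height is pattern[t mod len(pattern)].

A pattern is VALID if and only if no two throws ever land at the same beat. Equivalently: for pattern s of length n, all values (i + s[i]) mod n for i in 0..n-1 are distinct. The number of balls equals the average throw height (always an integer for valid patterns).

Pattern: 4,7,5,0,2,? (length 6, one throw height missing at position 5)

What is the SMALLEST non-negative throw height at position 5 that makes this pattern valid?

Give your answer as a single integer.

Answer: 0

Derivation:
i=0: (0 + 4) mod 6 = 4
i=1: (1 + 7) mod 6 = 2
i=2: (2 + 5) mod 6 = 1
i=3: (3 + 0) mod 6 = 3
i=4: (4 + 2) mod 6 = 0
i=5: s[i]=? (unknown)
Known residues: [0, 1, 2, 3, 4]; need a permutation of 0..5, so missing residue r = 5
Need (5 + s) mod 6 = 5; smallest s = (5 - 5) mod 6 = 0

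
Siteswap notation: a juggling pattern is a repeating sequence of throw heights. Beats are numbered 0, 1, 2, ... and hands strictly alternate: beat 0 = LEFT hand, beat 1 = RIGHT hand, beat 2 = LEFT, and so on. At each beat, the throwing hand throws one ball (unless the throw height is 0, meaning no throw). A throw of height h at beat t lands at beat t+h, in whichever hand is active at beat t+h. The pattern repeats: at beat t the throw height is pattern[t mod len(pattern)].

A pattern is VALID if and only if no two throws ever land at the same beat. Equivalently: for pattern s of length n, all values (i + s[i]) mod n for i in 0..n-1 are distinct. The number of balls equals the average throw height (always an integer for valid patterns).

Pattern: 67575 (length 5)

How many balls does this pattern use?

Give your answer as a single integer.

Answer: 6

Derivation:
Pattern = [6, 7, 5, 7, 5], length n = 5
  position 0: throw height = 6, running sum = 6
  position 1: throw height = 7, running sum = 13
  position 2: throw height = 5, running sum = 18
  position 3: throw height = 7, running sum = 25
  position 4: throw height = 5, running sum = 30
Total sum = 30; balls = sum / n = 30 / 5 = 6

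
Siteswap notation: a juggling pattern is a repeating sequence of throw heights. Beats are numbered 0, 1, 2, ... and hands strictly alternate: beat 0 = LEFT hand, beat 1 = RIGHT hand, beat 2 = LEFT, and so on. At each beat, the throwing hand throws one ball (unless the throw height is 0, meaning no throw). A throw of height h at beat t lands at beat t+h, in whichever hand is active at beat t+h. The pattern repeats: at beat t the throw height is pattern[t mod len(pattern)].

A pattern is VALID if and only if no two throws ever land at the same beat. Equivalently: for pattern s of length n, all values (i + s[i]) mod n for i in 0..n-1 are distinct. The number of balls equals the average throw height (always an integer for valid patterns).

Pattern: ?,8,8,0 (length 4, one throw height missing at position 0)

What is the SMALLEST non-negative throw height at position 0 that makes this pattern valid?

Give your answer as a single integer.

Answer: 0

Derivation:
i=0: s[i]=? (unknown)
i=1: (1 + 8) mod 4 = 1
i=2: (2 + 8) mod 4 = 2
i=3: (3 + 0) mod 4 = 3
Known residues: [1, 2, 3]; need a permutation of 0..3, so missing residue r = 0
Need (0 + s) mod 4 = 0; smallest s = (0 - 0) mod 4 = 0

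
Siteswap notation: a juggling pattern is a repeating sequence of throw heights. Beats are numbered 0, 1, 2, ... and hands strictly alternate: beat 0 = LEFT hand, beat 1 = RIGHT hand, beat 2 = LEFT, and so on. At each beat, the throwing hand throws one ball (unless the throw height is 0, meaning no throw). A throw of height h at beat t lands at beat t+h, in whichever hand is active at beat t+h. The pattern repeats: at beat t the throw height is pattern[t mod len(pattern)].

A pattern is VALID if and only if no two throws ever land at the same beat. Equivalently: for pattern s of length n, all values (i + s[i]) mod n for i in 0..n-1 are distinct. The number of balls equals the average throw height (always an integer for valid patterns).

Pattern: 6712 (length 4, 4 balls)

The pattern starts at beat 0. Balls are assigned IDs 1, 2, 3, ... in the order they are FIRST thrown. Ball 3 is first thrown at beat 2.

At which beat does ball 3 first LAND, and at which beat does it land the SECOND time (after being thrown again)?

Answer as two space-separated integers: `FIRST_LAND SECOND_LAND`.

Answer: 3 5

Derivation:
Beat 0 (L): throw ball1 h=6 -> lands@6:L; in-air after throw: [b1@6:L]
Beat 1 (R): throw ball2 h=7 -> lands@8:L; in-air after throw: [b1@6:L b2@8:L]
Beat 2 (L): throw ball3 h=1 -> lands@3:R; in-air after throw: [b3@3:R b1@6:L b2@8:L]
Beat 3 (R): throw ball3 h=2 -> lands@5:R; in-air after throw: [b3@5:R b1@6:L b2@8:L]
Beat 4 (L): throw ball4 h=6 -> lands@10:L; in-air after throw: [b3@5:R b1@6:L b2@8:L b4@10:L]
Beat 5 (R): throw ball3 h=7 -> lands@12:L; in-air after throw: [b1@6:L b2@8:L b4@10:L b3@12:L]
Ball 3: thrown@2 h=1 -> first land @3; rethrown@3 h=2 -> second land @5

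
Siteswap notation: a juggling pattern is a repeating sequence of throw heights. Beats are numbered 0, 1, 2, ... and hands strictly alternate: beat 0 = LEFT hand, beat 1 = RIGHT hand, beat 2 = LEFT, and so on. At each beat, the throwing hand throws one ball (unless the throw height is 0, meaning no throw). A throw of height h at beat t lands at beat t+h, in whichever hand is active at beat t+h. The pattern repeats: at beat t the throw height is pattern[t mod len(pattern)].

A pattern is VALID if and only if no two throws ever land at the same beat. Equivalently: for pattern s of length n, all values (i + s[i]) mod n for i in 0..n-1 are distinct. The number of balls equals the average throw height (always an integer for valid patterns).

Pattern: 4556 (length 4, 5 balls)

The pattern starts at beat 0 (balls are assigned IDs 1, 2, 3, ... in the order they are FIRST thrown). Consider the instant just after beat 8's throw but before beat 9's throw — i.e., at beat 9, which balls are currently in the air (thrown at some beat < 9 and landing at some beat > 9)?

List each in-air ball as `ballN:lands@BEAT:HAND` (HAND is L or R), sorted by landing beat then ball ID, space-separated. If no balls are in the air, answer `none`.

Answer: ball5:lands@10:L ball2:lands@11:R ball1:lands@12:L ball3:lands@13:R

Derivation:
Beat 0 (L): throw ball1 h=4 -> lands@4:L; in-air after throw: [b1@4:L]
Beat 1 (R): throw ball2 h=5 -> lands@6:L; in-air after throw: [b1@4:L b2@6:L]
Beat 2 (L): throw ball3 h=5 -> lands@7:R; in-air after throw: [b1@4:L b2@6:L b3@7:R]
Beat 3 (R): throw ball4 h=6 -> lands@9:R; in-air after throw: [b1@4:L b2@6:L b3@7:R b4@9:R]
Beat 4 (L): throw ball1 h=4 -> lands@8:L; in-air after throw: [b2@6:L b3@7:R b1@8:L b4@9:R]
Beat 5 (R): throw ball5 h=5 -> lands@10:L; in-air after throw: [b2@6:L b3@7:R b1@8:L b4@9:R b5@10:L]
Beat 6 (L): throw ball2 h=5 -> lands@11:R; in-air after throw: [b3@7:R b1@8:L b4@9:R b5@10:L b2@11:R]
Beat 7 (R): throw ball3 h=6 -> lands@13:R; in-air after throw: [b1@8:L b4@9:R b5@10:L b2@11:R b3@13:R]
Beat 8 (L): throw ball1 h=4 -> lands@12:L; in-air after throw: [b4@9:R b5@10:L b2@11:R b1@12:L b3@13:R]
Beat 9 (R): throw ball4 h=5 -> lands@14:L; in-air after throw: [b5@10:L b2@11:R b1@12:L b3@13:R b4@14:L]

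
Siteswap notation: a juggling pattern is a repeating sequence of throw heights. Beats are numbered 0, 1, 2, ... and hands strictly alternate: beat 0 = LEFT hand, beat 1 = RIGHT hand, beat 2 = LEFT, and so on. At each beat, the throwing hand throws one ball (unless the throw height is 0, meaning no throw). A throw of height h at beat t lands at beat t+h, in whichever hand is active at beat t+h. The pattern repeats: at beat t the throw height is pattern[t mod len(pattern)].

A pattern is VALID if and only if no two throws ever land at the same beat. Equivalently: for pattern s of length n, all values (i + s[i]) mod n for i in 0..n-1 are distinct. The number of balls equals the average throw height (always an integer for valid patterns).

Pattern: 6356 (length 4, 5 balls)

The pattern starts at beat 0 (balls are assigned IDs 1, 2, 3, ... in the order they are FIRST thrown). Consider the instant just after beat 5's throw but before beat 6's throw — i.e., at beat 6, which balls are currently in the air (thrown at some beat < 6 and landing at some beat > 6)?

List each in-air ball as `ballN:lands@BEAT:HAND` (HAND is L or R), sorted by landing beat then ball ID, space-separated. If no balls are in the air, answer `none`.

Answer: ball3:lands@7:R ball5:lands@8:L ball4:lands@9:R ball2:lands@10:L

Derivation:
Beat 0 (L): throw ball1 h=6 -> lands@6:L; in-air after throw: [b1@6:L]
Beat 1 (R): throw ball2 h=3 -> lands@4:L; in-air after throw: [b2@4:L b1@6:L]
Beat 2 (L): throw ball3 h=5 -> lands@7:R; in-air after throw: [b2@4:L b1@6:L b3@7:R]
Beat 3 (R): throw ball4 h=6 -> lands@9:R; in-air after throw: [b2@4:L b1@6:L b3@7:R b4@9:R]
Beat 4 (L): throw ball2 h=6 -> lands@10:L; in-air after throw: [b1@6:L b3@7:R b4@9:R b2@10:L]
Beat 5 (R): throw ball5 h=3 -> lands@8:L; in-air after throw: [b1@6:L b3@7:R b5@8:L b4@9:R b2@10:L]
Beat 6 (L): throw ball1 h=5 -> lands@11:R; in-air after throw: [b3@7:R b5@8:L b4@9:R b2@10:L b1@11:R]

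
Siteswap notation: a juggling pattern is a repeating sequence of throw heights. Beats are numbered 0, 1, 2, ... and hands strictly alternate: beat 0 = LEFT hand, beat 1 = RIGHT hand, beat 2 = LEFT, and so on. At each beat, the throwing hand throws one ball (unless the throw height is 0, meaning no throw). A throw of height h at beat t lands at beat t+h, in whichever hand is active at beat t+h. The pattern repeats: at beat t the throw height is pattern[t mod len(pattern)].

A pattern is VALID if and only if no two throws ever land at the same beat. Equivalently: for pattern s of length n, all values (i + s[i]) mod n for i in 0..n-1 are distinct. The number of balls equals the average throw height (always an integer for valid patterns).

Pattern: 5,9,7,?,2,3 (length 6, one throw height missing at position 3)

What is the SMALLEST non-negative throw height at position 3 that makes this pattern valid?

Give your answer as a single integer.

Answer: 4

Derivation:
i=0: (0 + 5) mod 6 = 5
i=1: (1 + 9) mod 6 = 4
i=2: (2 + 7) mod 6 = 3
i=3: s[i]=? (unknown)
i=4: (4 + 2) mod 6 = 0
i=5: (5 + 3) mod 6 = 2
Known residues: [0, 2, 3, 4, 5]; need a permutation of 0..5, so missing residue r = 1
Need (3 + s) mod 6 = 1; smallest s = (1 - 3) mod 6 = 4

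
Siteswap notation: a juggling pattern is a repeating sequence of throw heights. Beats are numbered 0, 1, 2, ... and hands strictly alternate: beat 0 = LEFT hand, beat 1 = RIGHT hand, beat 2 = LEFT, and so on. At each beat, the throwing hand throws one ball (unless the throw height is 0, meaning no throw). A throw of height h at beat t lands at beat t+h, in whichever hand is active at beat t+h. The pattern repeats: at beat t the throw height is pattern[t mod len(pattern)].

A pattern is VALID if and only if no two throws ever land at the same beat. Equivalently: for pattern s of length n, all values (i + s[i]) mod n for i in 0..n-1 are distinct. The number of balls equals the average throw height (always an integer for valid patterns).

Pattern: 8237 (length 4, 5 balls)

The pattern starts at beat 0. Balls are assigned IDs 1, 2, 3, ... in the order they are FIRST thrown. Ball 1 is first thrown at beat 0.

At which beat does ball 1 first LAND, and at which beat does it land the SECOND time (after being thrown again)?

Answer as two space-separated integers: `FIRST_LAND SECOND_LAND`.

Beat 0 (L): throw ball1 h=8 -> lands@8:L; in-air after throw: [b1@8:L]
Beat 1 (R): throw ball2 h=2 -> lands@3:R; in-air after throw: [b2@3:R b1@8:L]
Beat 2 (L): throw ball3 h=3 -> lands@5:R; in-air after throw: [b2@3:R b3@5:R b1@8:L]
Beat 3 (R): throw ball2 h=7 -> lands@10:L; in-air after throw: [b3@5:R b1@8:L b2@10:L]
Beat 4 (L): throw ball4 h=8 -> lands@12:L; in-air after throw: [b3@5:R b1@8:L b2@10:L b4@12:L]
Beat 5 (R): throw ball3 h=2 -> lands@7:R; in-air after throw: [b3@7:R b1@8:L b2@10:L b4@12:L]
Beat 6 (L): throw ball5 h=3 -> lands@9:R; in-air after throw: [b3@7:R b1@8:L b5@9:R b2@10:L b4@12:L]
Beat 7 (R): throw ball3 h=7 -> lands@14:L; in-air after throw: [b1@8:L b5@9:R b2@10:L b4@12:L b3@14:L]
Beat 8 (L): throw ball1 h=8 -> lands@16:L; in-air after throw: [b5@9:R b2@10:L b4@12:L b3@14:L b1@16:L]
Beat 9 (R): throw ball5 h=2 -> lands@11:R; in-air after throw: [b2@10:L b5@11:R b4@12:L b3@14:L b1@16:L]
Beat 10 (L): throw ball2 h=3 -> lands@13:R; in-air after throw: [b5@11:R b4@12:L b2@13:R b3@14:L b1@16:L]
Beat 11 (R): throw ball5 h=7 -> lands@18:L; in-air after throw: [b4@12:L b2@13:R b3@14:L b1@16:L b5@18:L]
Beat 12 (L): throw ball4 h=8 -> lands@20:L; in-air after throw: [b2@13:R b3@14:L b1@16:L b5@18:L b4@20:L]
Beat 13 (R): throw ball2 h=2 -> lands@15:R; in-air after throw: [b3@14:L b2@15:R b1@16:L b5@18:L b4@20:L]
Beat 14 (L): throw ball3 h=3 -> lands@17:R; in-air after throw: [b2@15:R b1@16:L b3@17:R b5@18:L b4@20:L]
Beat 15 (R): throw ball2 h=7 -> lands@22:L; in-air after throw: [b1@16:L b3@17:R b5@18:L b4@20:L b2@22:L]
Beat 16 (L): throw ball1 h=8 -> lands@24:L; in-air after throw: [b3@17:R b5@18:L b4@20:L b2@22:L b1@24:L]
Ball 1: thrown@0 h=8 -> first land @8; rethrown@8 h=8 -> second land @16

Answer: 8 16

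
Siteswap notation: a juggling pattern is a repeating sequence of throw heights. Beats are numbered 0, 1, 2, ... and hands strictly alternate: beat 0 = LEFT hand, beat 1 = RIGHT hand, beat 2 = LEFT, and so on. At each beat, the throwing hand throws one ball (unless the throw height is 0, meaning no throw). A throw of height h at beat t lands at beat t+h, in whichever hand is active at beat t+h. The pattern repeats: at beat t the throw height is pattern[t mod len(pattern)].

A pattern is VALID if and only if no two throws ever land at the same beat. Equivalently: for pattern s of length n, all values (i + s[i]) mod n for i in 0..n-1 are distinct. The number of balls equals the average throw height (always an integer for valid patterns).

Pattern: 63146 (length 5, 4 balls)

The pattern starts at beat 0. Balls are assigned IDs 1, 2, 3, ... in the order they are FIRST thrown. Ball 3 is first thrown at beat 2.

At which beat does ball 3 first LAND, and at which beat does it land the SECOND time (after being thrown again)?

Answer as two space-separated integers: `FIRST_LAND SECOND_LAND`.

Answer: 3 7

Derivation:
Beat 0 (L): throw ball1 h=6 -> lands@6:L; in-air after throw: [b1@6:L]
Beat 1 (R): throw ball2 h=3 -> lands@4:L; in-air after throw: [b2@4:L b1@6:L]
Beat 2 (L): throw ball3 h=1 -> lands@3:R; in-air after throw: [b3@3:R b2@4:L b1@6:L]
Beat 3 (R): throw ball3 h=4 -> lands@7:R; in-air after throw: [b2@4:L b1@6:L b3@7:R]
Beat 4 (L): throw ball2 h=6 -> lands@10:L; in-air after throw: [b1@6:L b3@7:R b2@10:L]
Beat 5 (R): throw ball4 h=6 -> lands@11:R; in-air after throw: [b1@6:L b3@7:R b2@10:L b4@11:R]
Beat 6 (L): throw ball1 h=3 -> lands@9:R; in-air after throw: [b3@7:R b1@9:R b2@10:L b4@11:R]
Beat 7 (R): throw ball3 h=1 -> lands@8:L; in-air after throw: [b3@8:L b1@9:R b2@10:L b4@11:R]
Ball 3: thrown@2 h=1 -> first land @3; rethrown@3 h=4 -> second land @7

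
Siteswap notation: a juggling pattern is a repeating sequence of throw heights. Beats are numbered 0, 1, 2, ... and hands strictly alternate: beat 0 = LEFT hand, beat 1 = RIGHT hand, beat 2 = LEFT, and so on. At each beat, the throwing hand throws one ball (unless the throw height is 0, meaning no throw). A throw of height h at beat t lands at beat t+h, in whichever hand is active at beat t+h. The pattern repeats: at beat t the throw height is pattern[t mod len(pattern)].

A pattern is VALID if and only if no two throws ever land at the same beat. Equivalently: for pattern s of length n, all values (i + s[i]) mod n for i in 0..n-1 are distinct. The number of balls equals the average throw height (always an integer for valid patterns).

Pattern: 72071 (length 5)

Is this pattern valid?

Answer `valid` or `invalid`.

Answer: invalid

Derivation:
i=0: (i + s[i]) mod n = (0 + 7) mod 5 = 2
i=1: (i + s[i]) mod n = (1 + 2) mod 5 = 3
i=2: (i + s[i]) mod n = (2 + 0) mod 5 = 2
i=3: (i + s[i]) mod n = (3 + 7) mod 5 = 0
i=4: (i + s[i]) mod n = (4 + 1) mod 5 = 0
Residues: [2, 3, 2, 0, 0], distinct: False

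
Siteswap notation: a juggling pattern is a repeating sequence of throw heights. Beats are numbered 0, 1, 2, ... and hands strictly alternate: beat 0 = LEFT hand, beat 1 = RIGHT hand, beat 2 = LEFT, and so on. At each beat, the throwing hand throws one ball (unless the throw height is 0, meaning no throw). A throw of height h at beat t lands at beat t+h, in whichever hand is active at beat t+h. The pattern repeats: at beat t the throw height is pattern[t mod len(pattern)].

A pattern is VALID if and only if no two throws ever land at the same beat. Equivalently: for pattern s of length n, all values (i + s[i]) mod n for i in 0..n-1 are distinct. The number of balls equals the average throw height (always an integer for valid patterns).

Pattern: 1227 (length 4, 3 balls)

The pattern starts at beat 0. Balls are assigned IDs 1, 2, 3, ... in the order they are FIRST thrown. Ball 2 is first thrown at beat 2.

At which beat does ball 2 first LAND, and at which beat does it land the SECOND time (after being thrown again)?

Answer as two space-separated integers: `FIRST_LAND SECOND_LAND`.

Answer: 4 5

Derivation:
Beat 0 (L): throw ball1 h=1 -> lands@1:R; in-air after throw: [b1@1:R]
Beat 1 (R): throw ball1 h=2 -> lands@3:R; in-air after throw: [b1@3:R]
Beat 2 (L): throw ball2 h=2 -> lands@4:L; in-air after throw: [b1@3:R b2@4:L]
Beat 3 (R): throw ball1 h=7 -> lands@10:L; in-air after throw: [b2@4:L b1@10:L]
Beat 4 (L): throw ball2 h=1 -> lands@5:R; in-air after throw: [b2@5:R b1@10:L]
Beat 5 (R): throw ball2 h=2 -> lands@7:R; in-air after throw: [b2@7:R b1@10:L]
Ball 2: thrown@2 h=2 -> first land @4; rethrown@4 h=1 -> second land @5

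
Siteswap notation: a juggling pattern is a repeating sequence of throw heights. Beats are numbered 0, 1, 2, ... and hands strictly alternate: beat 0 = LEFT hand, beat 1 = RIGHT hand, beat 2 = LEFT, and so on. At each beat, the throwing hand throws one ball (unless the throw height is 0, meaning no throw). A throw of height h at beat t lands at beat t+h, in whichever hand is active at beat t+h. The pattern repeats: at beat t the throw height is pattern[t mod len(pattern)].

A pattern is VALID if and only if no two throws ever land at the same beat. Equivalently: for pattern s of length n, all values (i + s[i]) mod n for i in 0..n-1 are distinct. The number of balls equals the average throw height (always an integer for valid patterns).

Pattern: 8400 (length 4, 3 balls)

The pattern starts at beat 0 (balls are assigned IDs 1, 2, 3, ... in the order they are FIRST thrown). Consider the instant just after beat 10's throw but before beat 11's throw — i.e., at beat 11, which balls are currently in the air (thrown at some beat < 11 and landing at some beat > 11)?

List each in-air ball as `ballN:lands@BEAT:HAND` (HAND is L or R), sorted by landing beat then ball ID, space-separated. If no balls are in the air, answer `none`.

Answer: ball3:lands@12:L ball2:lands@13:R ball1:lands@16:L

Derivation:
Beat 0 (L): throw ball1 h=8 -> lands@8:L; in-air after throw: [b1@8:L]
Beat 1 (R): throw ball2 h=4 -> lands@5:R; in-air after throw: [b2@5:R b1@8:L]
Beat 4 (L): throw ball3 h=8 -> lands@12:L; in-air after throw: [b2@5:R b1@8:L b3@12:L]
Beat 5 (R): throw ball2 h=4 -> lands@9:R; in-air after throw: [b1@8:L b2@9:R b3@12:L]
Beat 8 (L): throw ball1 h=8 -> lands@16:L; in-air after throw: [b2@9:R b3@12:L b1@16:L]
Beat 9 (R): throw ball2 h=4 -> lands@13:R; in-air after throw: [b3@12:L b2@13:R b1@16:L]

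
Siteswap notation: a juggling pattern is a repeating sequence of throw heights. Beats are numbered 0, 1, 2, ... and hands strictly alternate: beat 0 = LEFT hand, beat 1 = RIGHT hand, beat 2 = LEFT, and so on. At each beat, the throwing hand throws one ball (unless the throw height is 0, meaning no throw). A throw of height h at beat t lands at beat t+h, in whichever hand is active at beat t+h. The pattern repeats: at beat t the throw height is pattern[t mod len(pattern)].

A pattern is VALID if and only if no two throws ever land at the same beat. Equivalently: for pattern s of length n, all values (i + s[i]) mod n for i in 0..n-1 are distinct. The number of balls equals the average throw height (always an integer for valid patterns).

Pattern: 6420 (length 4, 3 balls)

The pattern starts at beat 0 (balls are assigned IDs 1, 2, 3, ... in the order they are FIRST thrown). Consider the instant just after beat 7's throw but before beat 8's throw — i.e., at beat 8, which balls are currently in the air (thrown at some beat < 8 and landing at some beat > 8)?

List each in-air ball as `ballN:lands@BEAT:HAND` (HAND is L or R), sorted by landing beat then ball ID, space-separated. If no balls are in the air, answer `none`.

Beat 0 (L): throw ball1 h=6 -> lands@6:L; in-air after throw: [b1@6:L]
Beat 1 (R): throw ball2 h=4 -> lands@5:R; in-air after throw: [b2@5:R b1@6:L]
Beat 2 (L): throw ball3 h=2 -> lands@4:L; in-air after throw: [b3@4:L b2@5:R b1@6:L]
Beat 4 (L): throw ball3 h=6 -> lands@10:L; in-air after throw: [b2@5:R b1@6:L b3@10:L]
Beat 5 (R): throw ball2 h=4 -> lands@9:R; in-air after throw: [b1@6:L b2@9:R b3@10:L]
Beat 6 (L): throw ball1 h=2 -> lands@8:L; in-air after throw: [b1@8:L b2@9:R b3@10:L]
Beat 8 (L): throw ball1 h=6 -> lands@14:L; in-air after throw: [b2@9:R b3@10:L b1@14:L]

Answer: ball2:lands@9:R ball3:lands@10:L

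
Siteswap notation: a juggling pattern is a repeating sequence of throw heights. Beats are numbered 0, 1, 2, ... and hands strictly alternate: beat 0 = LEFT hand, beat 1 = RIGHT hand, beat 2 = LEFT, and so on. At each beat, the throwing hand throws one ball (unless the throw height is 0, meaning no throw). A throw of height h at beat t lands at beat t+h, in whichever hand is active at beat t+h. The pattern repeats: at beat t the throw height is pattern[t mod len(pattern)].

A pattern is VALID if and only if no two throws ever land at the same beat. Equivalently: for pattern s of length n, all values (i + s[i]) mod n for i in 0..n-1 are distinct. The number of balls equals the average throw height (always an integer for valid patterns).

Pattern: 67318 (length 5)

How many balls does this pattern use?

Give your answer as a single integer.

Pattern = [6, 7, 3, 1, 8], length n = 5
  position 0: throw height = 6, running sum = 6
  position 1: throw height = 7, running sum = 13
  position 2: throw height = 3, running sum = 16
  position 3: throw height = 1, running sum = 17
  position 4: throw height = 8, running sum = 25
Total sum = 25; balls = sum / n = 25 / 5 = 5

Answer: 5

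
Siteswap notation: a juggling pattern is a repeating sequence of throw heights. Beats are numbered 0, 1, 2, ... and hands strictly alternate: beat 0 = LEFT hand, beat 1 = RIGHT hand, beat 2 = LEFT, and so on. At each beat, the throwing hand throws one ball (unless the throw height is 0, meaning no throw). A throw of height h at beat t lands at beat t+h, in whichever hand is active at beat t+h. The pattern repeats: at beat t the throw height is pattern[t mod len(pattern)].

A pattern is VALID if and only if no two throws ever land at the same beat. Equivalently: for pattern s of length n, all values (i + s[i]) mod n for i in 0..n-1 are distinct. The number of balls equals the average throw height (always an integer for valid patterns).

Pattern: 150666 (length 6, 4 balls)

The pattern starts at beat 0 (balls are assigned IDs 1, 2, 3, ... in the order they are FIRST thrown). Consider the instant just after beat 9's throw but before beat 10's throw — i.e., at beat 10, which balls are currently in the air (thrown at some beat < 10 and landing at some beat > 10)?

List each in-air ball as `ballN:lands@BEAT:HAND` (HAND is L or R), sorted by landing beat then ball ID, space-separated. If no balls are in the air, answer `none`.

Answer: ball4:lands@11:R ball1:lands@12:L ball2:lands@15:R

Derivation:
Beat 0 (L): throw ball1 h=1 -> lands@1:R; in-air after throw: [b1@1:R]
Beat 1 (R): throw ball1 h=5 -> lands@6:L; in-air after throw: [b1@6:L]
Beat 3 (R): throw ball2 h=6 -> lands@9:R; in-air after throw: [b1@6:L b2@9:R]
Beat 4 (L): throw ball3 h=6 -> lands@10:L; in-air after throw: [b1@6:L b2@9:R b3@10:L]
Beat 5 (R): throw ball4 h=6 -> lands@11:R; in-air after throw: [b1@6:L b2@9:R b3@10:L b4@11:R]
Beat 6 (L): throw ball1 h=1 -> lands@7:R; in-air after throw: [b1@7:R b2@9:R b3@10:L b4@11:R]
Beat 7 (R): throw ball1 h=5 -> lands@12:L; in-air after throw: [b2@9:R b3@10:L b4@11:R b1@12:L]
Beat 9 (R): throw ball2 h=6 -> lands@15:R; in-air after throw: [b3@10:L b4@11:R b1@12:L b2@15:R]
Beat 10 (L): throw ball3 h=6 -> lands@16:L; in-air after throw: [b4@11:R b1@12:L b2@15:R b3@16:L]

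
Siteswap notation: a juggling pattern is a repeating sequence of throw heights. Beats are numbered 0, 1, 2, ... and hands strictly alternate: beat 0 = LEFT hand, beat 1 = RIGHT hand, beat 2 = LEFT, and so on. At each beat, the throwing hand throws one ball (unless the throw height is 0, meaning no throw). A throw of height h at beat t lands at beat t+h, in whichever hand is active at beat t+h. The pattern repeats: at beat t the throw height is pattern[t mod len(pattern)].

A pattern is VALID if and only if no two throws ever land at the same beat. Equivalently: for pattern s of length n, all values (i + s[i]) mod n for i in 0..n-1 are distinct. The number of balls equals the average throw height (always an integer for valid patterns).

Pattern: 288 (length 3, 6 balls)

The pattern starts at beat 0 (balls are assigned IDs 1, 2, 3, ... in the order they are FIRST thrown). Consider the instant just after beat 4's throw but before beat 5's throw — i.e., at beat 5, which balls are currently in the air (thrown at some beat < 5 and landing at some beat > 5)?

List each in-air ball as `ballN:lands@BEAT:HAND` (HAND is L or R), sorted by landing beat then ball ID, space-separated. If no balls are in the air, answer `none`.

Answer: ball2:lands@9:R ball1:lands@10:L ball4:lands@12:L

Derivation:
Beat 0 (L): throw ball1 h=2 -> lands@2:L; in-air after throw: [b1@2:L]
Beat 1 (R): throw ball2 h=8 -> lands@9:R; in-air after throw: [b1@2:L b2@9:R]
Beat 2 (L): throw ball1 h=8 -> lands@10:L; in-air after throw: [b2@9:R b1@10:L]
Beat 3 (R): throw ball3 h=2 -> lands@5:R; in-air after throw: [b3@5:R b2@9:R b1@10:L]
Beat 4 (L): throw ball4 h=8 -> lands@12:L; in-air after throw: [b3@5:R b2@9:R b1@10:L b4@12:L]
Beat 5 (R): throw ball3 h=8 -> lands@13:R; in-air after throw: [b2@9:R b1@10:L b4@12:L b3@13:R]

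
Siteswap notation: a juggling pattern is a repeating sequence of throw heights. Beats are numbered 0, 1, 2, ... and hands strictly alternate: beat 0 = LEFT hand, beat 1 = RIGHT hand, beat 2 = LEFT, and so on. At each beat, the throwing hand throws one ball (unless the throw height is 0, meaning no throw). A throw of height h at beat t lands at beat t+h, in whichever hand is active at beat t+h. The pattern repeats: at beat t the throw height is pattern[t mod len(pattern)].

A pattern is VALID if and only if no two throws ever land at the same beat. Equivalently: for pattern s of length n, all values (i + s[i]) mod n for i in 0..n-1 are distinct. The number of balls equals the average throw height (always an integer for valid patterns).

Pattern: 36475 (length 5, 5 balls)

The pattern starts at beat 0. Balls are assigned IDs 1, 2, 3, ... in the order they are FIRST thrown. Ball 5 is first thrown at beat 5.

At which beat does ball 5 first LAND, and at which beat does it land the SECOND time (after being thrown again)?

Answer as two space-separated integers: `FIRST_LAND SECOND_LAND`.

Beat 0 (L): throw ball1 h=3 -> lands@3:R; in-air after throw: [b1@3:R]
Beat 1 (R): throw ball2 h=6 -> lands@7:R; in-air after throw: [b1@3:R b2@7:R]
Beat 2 (L): throw ball3 h=4 -> lands@6:L; in-air after throw: [b1@3:R b3@6:L b2@7:R]
Beat 3 (R): throw ball1 h=7 -> lands@10:L; in-air after throw: [b3@6:L b2@7:R b1@10:L]
Beat 4 (L): throw ball4 h=5 -> lands@9:R; in-air after throw: [b3@6:L b2@7:R b4@9:R b1@10:L]
Beat 5 (R): throw ball5 h=3 -> lands@8:L; in-air after throw: [b3@6:L b2@7:R b5@8:L b4@9:R b1@10:L]
Beat 6 (L): throw ball3 h=6 -> lands@12:L; in-air after throw: [b2@7:R b5@8:L b4@9:R b1@10:L b3@12:L]
Beat 7 (R): throw ball2 h=4 -> lands@11:R; in-air after throw: [b5@8:L b4@9:R b1@10:L b2@11:R b3@12:L]
Beat 8 (L): throw ball5 h=7 -> lands@15:R; in-air after throw: [b4@9:R b1@10:L b2@11:R b3@12:L b5@15:R]
Beat 9 (R): throw ball4 h=5 -> lands@14:L; in-air after throw: [b1@10:L b2@11:R b3@12:L b4@14:L b5@15:R]
Beat 10 (L): throw ball1 h=3 -> lands@13:R; in-air after throw: [b2@11:R b3@12:L b1@13:R b4@14:L b5@15:R]
Beat 11 (R): throw ball2 h=6 -> lands@17:R; in-air after throw: [b3@12:L b1@13:R b4@14:L b5@15:R b2@17:R]
Beat 12 (L): throw ball3 h=4 -> lands@16:L; in-air after throw: [b1@13:R b4@14:L b5@15:R b3@16:L b2@17:R]
Beat 13 (R): throw ball1 h=7 -> lands@20:L; in-air after throw: [b4@14:L b5@15:R b3@16:L b2@17:R b1@20:L]
Beat 14 (L): throw ball4 h=5 -> lands@19:R; in-air after throw: [b5@15:R b3@16:L b2@17:R b4@19:R b1@20:L]
Beat 15 (R): throw ball5 h=3 -> lands@18:L; in-air after throw: [b3@16:L b2@17:R b5@18:L b4@19:R b1@20:L]
Ball 5: thrown@5 h=3 -> first land @8; rethrown@8 h=7 -> second land @15

Answer: 8 15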